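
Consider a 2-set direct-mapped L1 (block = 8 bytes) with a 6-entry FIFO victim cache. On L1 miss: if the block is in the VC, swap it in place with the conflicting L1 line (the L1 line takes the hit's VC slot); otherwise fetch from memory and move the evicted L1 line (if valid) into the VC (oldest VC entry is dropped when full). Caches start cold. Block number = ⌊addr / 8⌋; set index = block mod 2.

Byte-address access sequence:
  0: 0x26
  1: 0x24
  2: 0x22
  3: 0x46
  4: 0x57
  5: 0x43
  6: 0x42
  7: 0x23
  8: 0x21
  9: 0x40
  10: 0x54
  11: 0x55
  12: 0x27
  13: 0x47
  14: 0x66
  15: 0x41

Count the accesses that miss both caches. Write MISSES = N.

MISSES = 4

#0 0x26→b4/s0 MISS; vc=[]
#1 0x24→b4/s0 L1-HIT; vc=[]
#2 0x22→b4/s0 L1-HIT; vc=[]
#3 0x46→b8/s0 MISS; vc=[4]
#4 0x57→b10/s0 MISS; vc=[4,8]
#5 0x43→b8/s0 VC-HIT; vc=[4,10]
#6 0x42→b8/s0 L1-HIT; vc=[4,10]
#7 0x23→b4/s0 VC-HIT; vc=[8,10]
#8 0x21→b4/s0 L1-HIT; vc=[8,10]
#9 0x40→b8/s0 VC-HIT; vc=[4,10]
#10 0x54→b10/s0 VC-HIT; vc=[4,8]
#11 0x55→b10/s0 L1-HIT; vc=[4,8]
#12 0x27→b4/s0 VC-HIT; vc=[10,8]
#13 0x47→b8/s0 VC-HIT; vc=[10,4]
#14 0x66→b12/s0 MISS; vc=[10,4,8]
#15 0x41→b8/s0 VC-HIT; vc=[10,4,12]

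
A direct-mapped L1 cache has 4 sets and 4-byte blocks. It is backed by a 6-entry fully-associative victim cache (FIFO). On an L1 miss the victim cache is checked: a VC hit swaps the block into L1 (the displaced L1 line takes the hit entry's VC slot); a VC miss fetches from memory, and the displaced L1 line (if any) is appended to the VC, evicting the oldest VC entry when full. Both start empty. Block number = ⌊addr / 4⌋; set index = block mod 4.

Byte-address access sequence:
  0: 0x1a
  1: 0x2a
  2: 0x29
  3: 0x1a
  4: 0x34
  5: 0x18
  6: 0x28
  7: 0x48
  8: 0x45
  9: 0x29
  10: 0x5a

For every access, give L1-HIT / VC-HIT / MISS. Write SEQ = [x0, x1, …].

  [0] addr=0x1a blk=6 s=2: MISS | VC []
  [1] addr=0x2a blk=10 s=2: MISS | VC [6]
  [2] addr=0x29 blk=10 s=2: L1-HIT | VC [6]
  [3] addr=0x1a blk=6 s=2: VC-HIT | VC [10]
  [4] addr=0x34 blk=13 s=1: MISS | VC [10]
  [5] addr=0x18 blk=6 s=2: L1-HIT | VC [10]
  [6] addr=0x28 blk=10 s=2: VC-HIT | VC [6]
  [7] addr=0x48 blk=18 s=2: MISS | VC [6, 10]
  [8] addr=0x45 blk=17 s=1: MISS | VC [6, 10, 13]
  [9] addr=0x29 blk=10 s=2: VC-HIT | VC [6, 18, 13]
  [10] addr=0x5a blk=22 s=2: MISS | VC [6, 18, 13, 10]

SEQ = [MISS, MISS, L1-HIT, VC-HIT, MISS, L1-HIT, VC-HIT, MISS, MISS, VC-HIT, MISS]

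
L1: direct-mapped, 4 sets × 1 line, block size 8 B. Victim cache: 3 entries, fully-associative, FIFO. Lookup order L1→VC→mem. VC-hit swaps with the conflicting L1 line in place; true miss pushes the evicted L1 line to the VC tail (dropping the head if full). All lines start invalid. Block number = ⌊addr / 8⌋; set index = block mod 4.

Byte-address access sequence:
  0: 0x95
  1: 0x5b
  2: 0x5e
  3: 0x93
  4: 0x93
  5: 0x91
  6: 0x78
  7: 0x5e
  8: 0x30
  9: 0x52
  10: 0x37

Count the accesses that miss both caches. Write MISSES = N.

  [0] addr=0x95 blk=18 s=2: MISS | VC []
  [1] addr=0x5b blk=11 s=3: MISS | VC []
  [2] addr=0x5e blk=11 s=3: L1-HIT | VC []
  [3] addr=0x93 blk=18 s=2: L1-HIT | VC []
  [4] addr=0x93 blk=18 s=2: L1-HIT | VC []
  [5] addr=0x91 blk=18 s=2: L1-HIT | VC []
  [6] addr=0x78 blk=15 s=3: MISS | VC [11]
  [7] addr=0x5e blk=11 s=3: VC-HIT | VC [15]
  [8] addr=0x30 blk=6 s=2: MISS | VC [15, 18]
  [9] addr=0x52 blk=10 s=2: MISS | VC [15, 18, 6]
  [10] addr=0x37 blk=6 s=2: VC-HIT | VC [15, 18, 10]

MISSES = 5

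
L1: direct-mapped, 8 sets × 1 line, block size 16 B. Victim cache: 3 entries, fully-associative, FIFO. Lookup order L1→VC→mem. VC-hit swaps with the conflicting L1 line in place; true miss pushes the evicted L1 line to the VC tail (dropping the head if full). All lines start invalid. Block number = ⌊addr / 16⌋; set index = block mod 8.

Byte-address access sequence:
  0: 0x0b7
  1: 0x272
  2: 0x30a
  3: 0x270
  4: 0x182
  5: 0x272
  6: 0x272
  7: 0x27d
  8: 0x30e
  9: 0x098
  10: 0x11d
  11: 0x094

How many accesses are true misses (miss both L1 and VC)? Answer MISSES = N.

0: 0xb7 (blk 11, set 3) → MISS  vc=[]
1: 0x272 (blk 39, set 7) → MISS  vc=[]
2: 0x30a (blk 48, set 0) → MISS  vc=[]
3: 0x270 (blk 39, set 7) → L1-HIT  vc=[]
4: 0x182 (blk 24, set 0) → MISS  vc=[48]
5: 0x272 (blk 39, set 7) → L1-HIT  vc=[48]
6: 0x272 (blk 39, set 7) → L1-HIT  vc=[48]
7: 0x27d (blk 39, set 7) → L1-HIT  vc=[48]
8: 0x30e (blk 48, set 0) → VC-HIT  vc=[24]
9: 0x98 (blk 9, set 1) → MISS  vc=[24]
10: 0x11d (blk 17, set 1) → MISS  vc=[24, 9]
11: 0x94 (blk 9, set 1) → VC-HIT  vc=[24, 17]

MISSES = 6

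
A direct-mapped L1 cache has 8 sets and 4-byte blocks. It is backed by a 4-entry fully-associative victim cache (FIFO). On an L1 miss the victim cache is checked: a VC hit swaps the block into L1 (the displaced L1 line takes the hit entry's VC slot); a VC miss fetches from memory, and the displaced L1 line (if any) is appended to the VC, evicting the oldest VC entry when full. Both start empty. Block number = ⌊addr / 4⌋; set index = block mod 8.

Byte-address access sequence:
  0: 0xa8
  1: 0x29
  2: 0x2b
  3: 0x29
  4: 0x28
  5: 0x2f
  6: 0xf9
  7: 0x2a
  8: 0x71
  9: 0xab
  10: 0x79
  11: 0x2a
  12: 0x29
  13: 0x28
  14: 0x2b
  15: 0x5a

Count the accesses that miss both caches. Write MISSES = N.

MISSES = 7

#0 0xa8→b42/s2 MISS; vc=[]
#1 0x29→b10/s2 MISS; vc=[42]
#2 0x2b→b10/s2 L1-HIT; vc=[42]
#3 0x29→b10/s2 L1-HIT; vc=[42]
#4 0x28→b10/s2 L1-HIT; vc=[42]
#5 0x2f→b11/s3 MISS; vc=[42]
#6 0xf9→b62/s6 MISS; vc=[42]
#7 0x2a→b10/s2 L1-HIT; vc=[42]
#8 0x71→b28/s4 MISS; vc=[42]
#9 0xab→b42/s2 VC-HIT; vc=[10]
#10 0x79→b30/s6 MISS; vc=[10,62]
#11 0x2a→b10/s2 VC-HIT; vc=[42,62]
#12 0x29→b10/s2 L1-HIT; vc=[42,62]
#13 0x28→b10/s2 L1-HIT; vc=[42,62]
#14 0x2b→b10/s2 L1-HIT; vc=[42,62]
#15 0x5a→b22/s6 MISS; vc=[42,62,30]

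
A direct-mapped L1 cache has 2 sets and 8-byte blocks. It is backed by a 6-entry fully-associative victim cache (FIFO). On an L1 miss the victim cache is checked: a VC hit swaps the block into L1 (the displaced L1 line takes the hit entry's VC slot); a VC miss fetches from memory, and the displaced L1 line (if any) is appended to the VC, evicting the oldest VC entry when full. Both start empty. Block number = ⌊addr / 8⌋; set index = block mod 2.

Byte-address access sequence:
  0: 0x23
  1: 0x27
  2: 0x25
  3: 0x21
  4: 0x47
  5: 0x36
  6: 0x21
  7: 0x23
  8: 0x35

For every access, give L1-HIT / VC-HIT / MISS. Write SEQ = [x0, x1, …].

#0 0x23→b4/s0 MISS; vc=[]
#1 0x27→b4/s0 L1-HIT; vc=[]
#2 0x25→b4/s0 L1-HIT; vc=[]
#3 0x21→b4/s0 L1-HIT; vc=[]
#4 0x47→b8/s0 MISS; vc=[4]
#5 0x36→b6/s0 MISS; vc=[4,8]
#6 0x21→b4/s0 VC-HIT; vc=[6,8]
#7 0x23→b4/s0 L1-HIT; vc=[6,8]
#8 0x35→b6/s0 VC-HIT; vc=[4,8]

SEQ = [MISS, L1-HIT, L1-HIT, L1-HIT, MISS, MISS, VC-HIT, L1-HIT, VC-HIT]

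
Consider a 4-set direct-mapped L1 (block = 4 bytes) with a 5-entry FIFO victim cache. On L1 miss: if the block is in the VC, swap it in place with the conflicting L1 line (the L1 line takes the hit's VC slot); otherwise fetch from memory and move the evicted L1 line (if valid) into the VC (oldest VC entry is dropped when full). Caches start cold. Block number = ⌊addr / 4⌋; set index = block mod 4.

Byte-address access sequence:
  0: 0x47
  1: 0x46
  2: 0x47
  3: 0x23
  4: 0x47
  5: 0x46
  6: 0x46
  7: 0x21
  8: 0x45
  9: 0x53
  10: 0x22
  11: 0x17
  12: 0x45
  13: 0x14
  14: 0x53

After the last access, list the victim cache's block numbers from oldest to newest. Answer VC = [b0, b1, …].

0: 0x47 (blk 17, set 1) → MISS  vc=[]
1: 0x46 (blk 17, set 1) → L1-HIT  vc=[]
2: 0x47 (blk 17, set 1) → L1-HIT  vc=[]
3: 0x23 (blk 8, set 0) → MISS  vc=[]
4: 0x47 (blk 17, set 1) → L1-HIT  vc=[]
5: 0x46 (blk 17, set 1) → L1-HIT  vc=[]
6: 0x46 (blk 17, set 1) → L1-HIT  vc=[]
7: 0x21 (blk 8, set 0) → L1-HIT  vc=[]
8: 0x45 (blk 17, set 1) → L1-HIT  vc=[]
9: 0x53 (blk 20, set 0) → MISS  vc=[8]
10: 0x22 (blk 8, set 0) → VC-HIT  vc=[20]
11: 0x17 (blk 5, set 1) → MISS  vc=[20, 17]
12: 0x45 (blk 17, set 1) → VC-HIT  vc=[20, 5]
13: 0x14 (blk 5, set 1) → VC-HIT  vc=[20, 17]
14: 0x53 (blk 20, set 0) → VC-HIT  vc=[8, 17]

VC = [8, 17]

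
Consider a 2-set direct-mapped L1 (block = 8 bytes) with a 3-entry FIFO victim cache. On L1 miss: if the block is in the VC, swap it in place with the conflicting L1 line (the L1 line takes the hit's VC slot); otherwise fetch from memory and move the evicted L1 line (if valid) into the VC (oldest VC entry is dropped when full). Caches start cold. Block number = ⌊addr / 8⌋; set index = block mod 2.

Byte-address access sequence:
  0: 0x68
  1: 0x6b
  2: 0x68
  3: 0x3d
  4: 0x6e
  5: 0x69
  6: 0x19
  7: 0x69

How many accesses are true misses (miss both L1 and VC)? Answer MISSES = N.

MISSES = 3

#0 0x68→b13/s1 MISS; vc=[]
#1 0x6b→b13/s1 L1-HIT; vc=[]
#2 0x68→b13/s1 L1-HIT; vc=[]
#3 0x3d→b7/s1 MISS; vc=[13]
#4 0x6e→b13/s1 VC-HIT; vc=[7]
#5 0x69→b13/s1 L1-HIT; vc=[7]
#6 0x19→b3/s1 MISS; vc=[7,13]
#7 0x69→b13/s1 VC-HIT; vc=[7,3]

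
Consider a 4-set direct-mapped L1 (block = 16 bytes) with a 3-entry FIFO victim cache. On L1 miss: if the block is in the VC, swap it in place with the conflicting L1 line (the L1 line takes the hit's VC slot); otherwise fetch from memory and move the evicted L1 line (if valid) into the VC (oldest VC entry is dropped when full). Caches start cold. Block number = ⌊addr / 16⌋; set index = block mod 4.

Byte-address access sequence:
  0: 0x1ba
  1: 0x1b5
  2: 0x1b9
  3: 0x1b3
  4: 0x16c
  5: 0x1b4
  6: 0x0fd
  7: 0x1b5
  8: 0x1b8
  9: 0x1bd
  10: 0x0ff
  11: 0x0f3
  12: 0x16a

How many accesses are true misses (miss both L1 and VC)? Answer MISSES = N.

MISSES = 3

#0 0x1ba→b27/s3 MISS; vc=[]
#1 0x1b5→b27/s3 L1-HIT; vc=[]
#2 0x1b9→b27/s3 L1-HIT; vc=[]
#3 0x1b3→b27/s3 L1-HIT; vc=[]
#4 0x16c→b22/s2 MISS; vc=[]
#5 0x1b4→b27/s3 L1-HIT; vc=[]
#6 0xfd→b15/s3 MISS; vc=[27]
#7 0x1b5→b27/s3 VC-HIT; vc=[15]
#8 0x1b8→b27/s3 L1-HIT; vc=[15]
#9 0x1bd→b27/s3 L1-HIT; vc=[15]
#10 0xff→b15/s3 VC-HIT; vc=[27]
#11 0xf3→b15/s3 L1-HIT; vc=[27]
#12 0x16a→b22/s2 L1-HIT; vc=[27]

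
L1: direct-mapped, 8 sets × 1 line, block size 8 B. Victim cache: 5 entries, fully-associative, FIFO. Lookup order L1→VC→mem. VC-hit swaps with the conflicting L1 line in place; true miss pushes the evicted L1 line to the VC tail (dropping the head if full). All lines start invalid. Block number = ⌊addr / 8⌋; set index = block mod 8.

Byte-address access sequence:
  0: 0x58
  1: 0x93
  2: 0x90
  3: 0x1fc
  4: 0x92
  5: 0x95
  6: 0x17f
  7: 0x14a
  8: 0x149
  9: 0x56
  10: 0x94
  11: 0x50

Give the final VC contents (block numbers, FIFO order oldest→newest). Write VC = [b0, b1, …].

VC = [63, 18]

0: 0x58 (blk 11, set 3) → MISS  vc=[]
1: 0x93 (blk 18, set 2) → MISS  vc=[]
2: 0x90 (blk 18, set 2) → L1-HIT  vc=[]
3: 0x1fc (blk 63, set 7) → MISS  vc=[]
4: 0x92 (blk 18, set 2) → L1-HIT  vc=[]
5: 0x95 (blk 18, set 2) → L1-HIT  vc=[]
6: 0x17f (blk 47, set 7) → MISS  vc=[63]
7: 0x14a (blk 41, set 1) → MISS  vc=[63]
8: 0x149 (blk 41, set 1) → L1-HIT  vc=[63]
9: 0x56 (blk 10, set 2) → MISS  vc=[63, 18]
10: 0x94 (blk 18, set 2) → VC-HIT  vc=[63, 10]
11: 0x50 (blk 10, set 2) → VC-HIT  vc=[63, 18]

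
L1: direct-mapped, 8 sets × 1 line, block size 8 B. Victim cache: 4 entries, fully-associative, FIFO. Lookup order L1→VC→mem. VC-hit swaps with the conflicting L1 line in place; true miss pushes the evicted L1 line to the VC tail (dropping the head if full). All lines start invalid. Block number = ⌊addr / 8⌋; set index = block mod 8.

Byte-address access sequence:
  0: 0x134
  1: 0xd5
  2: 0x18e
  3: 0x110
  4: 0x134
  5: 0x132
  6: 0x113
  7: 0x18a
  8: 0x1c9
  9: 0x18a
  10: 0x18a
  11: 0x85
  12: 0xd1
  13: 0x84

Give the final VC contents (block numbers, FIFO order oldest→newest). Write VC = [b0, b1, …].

  [0] addr=0x134 blk=38 s=6: MISS | VC []
  [1] addr=0xd5 blk=26 s=2: MISS | VC []
  [2] addr=0x18e blk=49 s=1: MISS | VC []
  [3] addr=0x110 blk=34 s=2: MISS | VC [26]
  [4] addr=0x134 blk=38 s=6: L1-HIT | VC [26]
  [5] addr=0x132 blk=38 s=6: L1-HIT | VC [26]
  [6] addr=0x113 blk=34 s=2: L1-HIT | VC [26]
  [7] addr=0x18a blk=49 s=1: L1-HIT | VC [26]
  [8] addr=0x1c9 blk=57 s=1: MISS | VC [26, 49]
  [9] addr=0x18a blk=49 s=1: VC-HIT | VC [26, 57]
  [10] addr=0x18a blk=49 s=1: L1-HIT | VC [26, 57]
  [11] addr=0x85 blk=16 s=0: MISS | VC [26, 57]
  [12] addr=0xd1 blk=26 s=2: VC-HIT | VC [34, 57]
  [13] addr=0x84 blk=16 s=0: L1-HIT | VC [34, 57]

VC = [34, 57]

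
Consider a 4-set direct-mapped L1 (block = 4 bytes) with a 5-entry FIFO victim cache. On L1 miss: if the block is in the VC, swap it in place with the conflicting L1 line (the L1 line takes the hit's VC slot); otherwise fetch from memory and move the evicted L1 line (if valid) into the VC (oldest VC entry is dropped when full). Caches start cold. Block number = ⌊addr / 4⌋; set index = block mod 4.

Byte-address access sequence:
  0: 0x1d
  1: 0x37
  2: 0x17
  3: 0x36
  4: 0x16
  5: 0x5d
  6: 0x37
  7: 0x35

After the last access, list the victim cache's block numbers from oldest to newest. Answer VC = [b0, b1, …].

VC = [5, 7]

#0 0x1d→b7/s3 MISS; vc=[]
#1 0x37→b13/s1 MISS; vc=[]
#2 0x17→b5/s1 MISS; vc=[13]
#3 0x36→b13/s1 VC-HIT; vc=[5]
#4 0x16→b5/s1 VC-HIT; vc=[13]
#5 0x5d→b23/s3 MISS; vc=[13,7]
#6 0x37→b13/s1 VC-HIT; vc=[5,7]
#7 0x35→b13/s1 L1-HIT; vc=[5,7]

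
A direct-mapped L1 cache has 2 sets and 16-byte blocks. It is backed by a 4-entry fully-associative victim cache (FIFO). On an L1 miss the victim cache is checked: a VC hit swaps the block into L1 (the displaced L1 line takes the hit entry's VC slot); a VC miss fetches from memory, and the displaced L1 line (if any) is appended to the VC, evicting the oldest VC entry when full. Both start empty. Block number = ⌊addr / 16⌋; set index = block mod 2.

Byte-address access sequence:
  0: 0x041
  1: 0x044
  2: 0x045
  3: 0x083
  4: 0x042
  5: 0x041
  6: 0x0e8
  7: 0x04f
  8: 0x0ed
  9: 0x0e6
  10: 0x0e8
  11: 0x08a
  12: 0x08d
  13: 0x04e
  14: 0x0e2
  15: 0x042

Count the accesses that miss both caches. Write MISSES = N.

MISSES = 3

  [0] addr=0x41 blk=4 s=0: MISS | VC []
  [1] addr=0x44 blk=4 s=0: L1-HIT | VC []
  [2] addr=0x45 blk=4 s=0: L1-HIT | VC []
  [3] addr=0x83 blk=8 s=0: MISS | VC [4]
  [4] addr=0x42 blk=4 s=0: VC-HIT | VC [8]
  [5] addr=0x41 blk=4 s=0: L1-HIT | VC [8]
  [6] addr=0xe8 blk=14 s=0: MISS | VC [8, 4]
  [7] addr=0x4f blk=4 s=0: VC-HIT | VC [8, 14]
  [8] addr=0xed blk=14 s=0: VC-HIT | VC [8, 4]
  [9] addr=0xe6 blk=14 s=0: L1-HIT | VC [8, 4]
  [10] addr=0xe8 blk=14 s=0: L1-HIT | VC [8, 4]
  [11] addr=0x8a blk=8 s=0: VC-HIT | VC [14, 4]
  [12] addr=0x8d blk=8 s=0: L1-HIT | VC [14, 4]
  [13] addr=0x4e blk=4 s=0: VC-HIT | VC [14, 8]
  [14] addr=0xe2 blk=14 s=0: VC-HIT | VC [4, 8]
  [15] addr=0x42 blk=4 s=0: VC-HIT | VC [14, 8]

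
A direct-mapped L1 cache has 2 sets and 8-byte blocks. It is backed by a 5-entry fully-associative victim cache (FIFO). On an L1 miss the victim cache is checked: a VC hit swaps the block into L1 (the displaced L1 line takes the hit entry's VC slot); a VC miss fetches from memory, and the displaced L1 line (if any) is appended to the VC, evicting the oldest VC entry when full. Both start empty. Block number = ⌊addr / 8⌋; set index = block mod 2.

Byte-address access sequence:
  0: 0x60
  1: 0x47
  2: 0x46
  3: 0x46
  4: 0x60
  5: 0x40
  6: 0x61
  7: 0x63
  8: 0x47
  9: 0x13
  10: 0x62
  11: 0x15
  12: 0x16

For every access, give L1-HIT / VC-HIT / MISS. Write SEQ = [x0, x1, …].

SEQ = [MISS, MISS, L1-HIT, L1-HIT, VC-HIT, VC-HIT, VC-HIT, L1-HIT, VC-HIT, MISS, VC-HIT, VC-HIT, L1-HIT]

#0 0x60→b12/s0 MISS; vc=[]
#1 0x47→b8/s0 MISS; vc=[12]
#2 0x46→b8/s0 L1-HIT; vc=[12]
#3 0x46→b8/s0 L1-HIT; vc=[12]
#4 0x60→b12/s0 VC-HIT; vc=[8]
#5 0x40→b8/s0 VC-HIT; vc=[12]
#6 0x61→b12/s0 VC-HIT; vc=[8]
#7 0x63→b12/s0 L1-HIT; vc=[8]
#8 0x47→b8/s0 VC-HIT; vc=[12]
#9 0x13→b2/s0 MISS; vc=[12,8]
#10 0x62→b12/s0 VC-HIT; vc=[2,8]
#11 0x15→b2/s0 VC-HIT; vc=[12,8]
#12 0x16→b2/s0 L1-HIT; vc=[12,8]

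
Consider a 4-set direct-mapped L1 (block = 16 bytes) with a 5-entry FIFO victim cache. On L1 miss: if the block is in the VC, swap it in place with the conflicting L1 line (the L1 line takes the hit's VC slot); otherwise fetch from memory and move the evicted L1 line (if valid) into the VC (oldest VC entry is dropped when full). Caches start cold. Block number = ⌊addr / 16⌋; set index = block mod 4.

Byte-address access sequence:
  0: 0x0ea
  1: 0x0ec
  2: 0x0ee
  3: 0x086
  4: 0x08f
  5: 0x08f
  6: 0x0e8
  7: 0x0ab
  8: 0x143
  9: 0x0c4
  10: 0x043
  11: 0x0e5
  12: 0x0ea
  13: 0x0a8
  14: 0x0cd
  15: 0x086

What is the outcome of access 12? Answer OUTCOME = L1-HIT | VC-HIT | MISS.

OUTCOME = L1-HIT

  [0] addr=0xea blk=14 s=2: MISS | VC []
  [1] addr=0xec blk=14 s=2: L1-HIT | VC []
  [2] addr=0xee blk=14 s=2: L1-HIT | VC []
  [3] addr=0x86 blk=8 s=0: MISS | VC []
  [4] addr=0x8f blk=8 s=0: L1-HIT | VC []
  [5] addr=0x8f blk=8 s=0: L1-HIT | VC []
  [6] addr=0xe8 blk=14 s=2: L1-HIT | VC []
  [7] addr=0xab blk=10 s=2: MISS | VC [14]
  [8] addr=0x143 blk=20 s=0: MISS | VC [14, 8]
  [9] addr=0xc4 blk=12 s=0: MISS | VC [14, 8, 20]
  [10] addr=0x43 blk=4 s=0: MISS | VC [14, 8, 20, 12]
  [11] addr=0xe5 blk=14 s=2: VC-HIT | VC [10, 8, 20, 12]
  [12] addr=0xea blk=14 s=2: L1-HIT | VC [10, 8, 20, 12]
  [13] addr=0xa8 blk=10 s=2: VC-HIT | VC [14, 8, 20, 12]
  [14] addr=0xcd blk=12 s=0: VC-HIT | VC [14, 8, 20, 4]
  [15] addr=0x86 blk=8 s=0: VC-HIT | VC [14, 12, 20, 4]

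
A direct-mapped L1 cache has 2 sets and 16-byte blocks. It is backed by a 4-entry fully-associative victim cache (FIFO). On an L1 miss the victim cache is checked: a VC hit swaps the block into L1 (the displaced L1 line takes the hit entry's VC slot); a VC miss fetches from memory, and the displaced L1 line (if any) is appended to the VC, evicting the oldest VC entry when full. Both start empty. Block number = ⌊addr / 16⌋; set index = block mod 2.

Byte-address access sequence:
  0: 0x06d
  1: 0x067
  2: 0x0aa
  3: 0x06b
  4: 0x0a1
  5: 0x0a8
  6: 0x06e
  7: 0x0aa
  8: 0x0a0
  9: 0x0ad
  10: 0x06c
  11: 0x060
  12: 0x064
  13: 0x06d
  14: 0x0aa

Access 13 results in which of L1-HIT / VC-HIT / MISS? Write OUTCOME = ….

OUTCOME = L1-HIT

0: 0x6d (blk 6, set 0) → MISS  vc=[]
1: 0x67 (blk 6, set 0) → L1-HIT  vc=[]
2: 0xaa (blk 10, set 0) → MISS  vc=[6]
3: 0x6b (blk 6, set 0) → VC-HIT  vc=[10]
4: 0xa1 (blk 10, set 0) → VC-HIT  vc=[6]
5: 0xa8 (blk 10, set 0) → L1-HIT  vc=[6]
6: 0x6e (blk 6, set 0) → VC-HIT  vc=[10]
7: 0xaa (blk 10, set 0) → VC-HIT  vc=[6]
8: 0xa0 (blk 10, set 0) → L1-HIT  vc=[6]
9: 0xad (blk 10, set 0) → L1-HIT  vc=[6]
10: 0x6c (blk 6, set 0) → VC-HIT  vc=[10]
11: 0x60 (blk 6, set 0) → L1-HIT  vc=[10]
12: 0x64 (blk 6, set 0) → L1-HIT  vc=[10]
13: 0x6d (blk 6, set 0) → L1-HIT  vc=[10]
14: 0xaa (blk 10, set 0) → VC-HIT  vc=[6]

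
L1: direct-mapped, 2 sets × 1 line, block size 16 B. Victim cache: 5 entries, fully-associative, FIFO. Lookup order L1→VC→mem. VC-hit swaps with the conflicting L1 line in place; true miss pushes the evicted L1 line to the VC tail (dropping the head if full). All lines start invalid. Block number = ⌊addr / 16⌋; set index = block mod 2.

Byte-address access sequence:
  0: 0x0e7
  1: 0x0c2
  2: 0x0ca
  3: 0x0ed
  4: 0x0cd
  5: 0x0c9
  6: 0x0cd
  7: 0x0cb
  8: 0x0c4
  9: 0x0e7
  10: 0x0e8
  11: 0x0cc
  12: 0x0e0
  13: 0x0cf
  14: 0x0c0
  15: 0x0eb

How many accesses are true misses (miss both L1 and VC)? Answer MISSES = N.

MISSES = 2

0: 0xe7 (blk 14, set 0) → MISS  vc=[]
1: 0xc2 (blk 12, set 0) → MISS  vc=[14]
2: 0xca (blk 12, set 0) → L1-HIT  vc=[14]
3: 0xed (blk 14, set 0) → VC-HIT  vc=[12]
4: 0xcd (blk 12, set 0) → VC-HIT  vc=[14]
5: 0xc9 (blk 12, set 0) → L1-HIT  vc=[14]
6: 0xcd (blk 12, set 0) → L1-HIT  vc=[14]
7: 0xcb (blk 12, set 0) → L1-HIT  vc=[14]
8: 0xc4 (blk 12, set 0) → L1-HIT  vc=[14]
9: 0xe7 (blk 14, set 0) → VC-HIT  vc=[12]
10: 0xe8 (blk 14, set 0) → L1-HIT  vc=[12]
11: 0xcc (blk 12, set 0) → VC-HIT  vc=[14]
12: 0xe0 (blk 14, set 0) → VC-HIT  vc=[12]
13: 0xcf (blk 12, set 0) → VC-HIT  vc=[14]
14: 0xc0 (blk 12, set 0) → L1-HIT  vc=[14]
15: 0xeb (blk 14, set 0) → VC-HIT  vc=[12]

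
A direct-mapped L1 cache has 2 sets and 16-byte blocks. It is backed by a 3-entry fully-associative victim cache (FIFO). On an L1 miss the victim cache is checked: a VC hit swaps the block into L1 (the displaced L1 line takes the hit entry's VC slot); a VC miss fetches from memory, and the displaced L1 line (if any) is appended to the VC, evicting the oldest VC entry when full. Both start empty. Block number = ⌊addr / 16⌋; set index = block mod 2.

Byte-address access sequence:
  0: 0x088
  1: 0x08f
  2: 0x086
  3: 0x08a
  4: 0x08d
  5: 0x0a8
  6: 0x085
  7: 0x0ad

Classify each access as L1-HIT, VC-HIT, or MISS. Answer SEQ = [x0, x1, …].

SEQ = [MISS, L1-HIT, L1-HIT, L1-HIT, L1-HIT, MISS, VC-HIT, VC-HIT]

#0 0x88→b8/s0 MISS; vc=[]
#1 0x8f→b8/s0 L1-HIT; vc=[]
#2 0x86→b8/s0 L1-HIT; vc=[]
#3 0x8a→b8/s0 L1-HIT; vc=[]
#4 0x8d→b8/s0 L1-HIT; vc=[]
#5 0xa8→b10/s0 MISS; vc=[8]
#6 0x85→b8/s0 VC-HIT; vc=[10]
#7 0xad→b10/s0 VC-HIT; vc=[8]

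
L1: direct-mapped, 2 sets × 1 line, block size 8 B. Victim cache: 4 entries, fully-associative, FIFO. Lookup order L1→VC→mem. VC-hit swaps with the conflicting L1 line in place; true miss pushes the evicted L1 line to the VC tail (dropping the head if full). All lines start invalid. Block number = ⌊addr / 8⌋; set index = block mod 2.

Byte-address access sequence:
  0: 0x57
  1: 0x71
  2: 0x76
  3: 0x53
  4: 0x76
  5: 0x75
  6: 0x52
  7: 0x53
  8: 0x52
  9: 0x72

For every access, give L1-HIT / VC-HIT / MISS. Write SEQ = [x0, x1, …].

SEQ = [MISS, MISS, L1-HIT, VC-HIT, VC-HIT, L1-HIT, VC-HIT, L1-HIT, L1-HIT, VC-HIT]

#0 0x57→b10/s0 MISS; vc=[]
#1 0x71→b14/s0 MISS; vc=[10]
#2 0x76→b14/s0 L1-HIT; vc=[10]
#3 0x53→b10/s0 VC-HIT; vc=[14]
#4 0x76→b14/s0 VC-HIT; vc=[10]
#5 0x75→b14/s0 L1-HIT; vc=[10]
#6 0x52→b10/s0 VC-HIT; vc=[14]
#7 0x53→b10/s0 L1-HIT; vc=[14]
#8 0x52→b10/s0 L1-HIT; vc=[14]
#9 0x72→b14/s0 VC-HIT; vc=[10]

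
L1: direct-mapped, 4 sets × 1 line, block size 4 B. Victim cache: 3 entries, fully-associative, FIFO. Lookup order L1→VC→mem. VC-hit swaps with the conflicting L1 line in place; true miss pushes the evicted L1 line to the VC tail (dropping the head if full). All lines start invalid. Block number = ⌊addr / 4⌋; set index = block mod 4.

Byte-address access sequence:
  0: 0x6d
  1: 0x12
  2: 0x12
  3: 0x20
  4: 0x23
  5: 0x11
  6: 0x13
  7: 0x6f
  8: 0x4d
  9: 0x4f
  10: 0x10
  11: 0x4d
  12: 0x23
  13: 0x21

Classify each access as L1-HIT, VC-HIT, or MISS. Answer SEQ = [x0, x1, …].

  [0] addr=0x6d blk=27 s=3: MISS | VC []
  [1] addr=0x12 blk=4 s=0: MISS | VC []
  [2] addr=0x12 blk=4 s=0: L1-HIT | VC []
  [3] addr=0x20 blk=8 s=0: MISS | VC [4]
  [4] addr=0x23 blk=8 s=0: L1-HIT | VC [4]
  [5] addr=0x11 blk=4 s=0: VC-HIT | VC [8]
  [6] addr=0x13 blk=4 s=0: L1-HIT | VC [8]
  [7] addr=0x6f blk=27 s=3: L1-HIT | VC [8]
  [8] addr=0x4d blk=19 s=3: MISS | VC [8, 27]
  [9] addr=0x4f blk=19 s=3: L1-HIT | VC [8, 27]
  [10] addr=0x10 blk=4 s=0: L1-HIT | VC [8, 27]
  [11] addr=0x4d blk=19 s=3: L1-HIT | VC [8, 27]
  [12] addr=0x23 blk=8 s=0: VC-HIT | VC [4, 27]
  [13] addr=0x21 blk=8 s=0: L1-HIT | VC [4, 27]

SEQ = [MISS, MISS, L1-HIT, MISS, L1-HIT, VC-HIT, L1-HIT, L1-HIT, MISS, L1-HIT, L1-HIT, L1-HIT, VC-HIT, L1-HIT]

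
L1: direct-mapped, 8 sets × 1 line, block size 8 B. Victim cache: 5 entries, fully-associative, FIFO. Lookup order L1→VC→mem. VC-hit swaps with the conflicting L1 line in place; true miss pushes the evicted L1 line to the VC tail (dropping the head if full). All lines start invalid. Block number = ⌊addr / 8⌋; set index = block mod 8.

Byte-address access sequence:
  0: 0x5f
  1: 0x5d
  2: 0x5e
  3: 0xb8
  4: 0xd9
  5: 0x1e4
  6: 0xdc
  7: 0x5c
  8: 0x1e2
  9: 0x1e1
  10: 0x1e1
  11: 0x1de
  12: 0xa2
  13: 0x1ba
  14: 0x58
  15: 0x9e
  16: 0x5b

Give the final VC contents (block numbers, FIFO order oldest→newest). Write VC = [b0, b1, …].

VC = [27, 59, 60, 23, 19]

#0 0x5f→b11/s3 MISS; vc=[]
#1 0x5d→b11/s3 L1-HIT; vc=[]
#2 0x5e→b11/s3 L1-HIT; vc=[]
#3 0xb8→b23/s7 MISS; vc=[]
#4 0xd9→b27/s3 MISS; vc=[11]
#5 0x1e4→b60/s4 MISS; vc=[11]
#6 0xdc→b27/s3 L1-HIT; vc=[11]
#7 0x5c→b11/s3 VC-HIT; vc=[27]
#8 0x1e2→b60/s4 L1-HIT; vc=[27]
#9 0x1e1→b60/s4 L1-HIT; vc=[27]
#10 0x1e1→b60/s4 L1-HIT; vc=[27]
#11 0x1de→b59/s3 MISS; vc=[27,11]
#12 0xa2→b20/s4 MISS; vc=[27,11,60]
#13 0x1ba→b55/s7 MISS; vc=[27,11,60,23]
#14 0x58→b11/s3 VC-HIT; vc=[27,59,60,23]
#15 0x9e→b19/s3 MISS; vc=[27,59,60,23,11]
#16 0x5b→b11/s3 VC-HIT; vc=[27,59,60,23,19]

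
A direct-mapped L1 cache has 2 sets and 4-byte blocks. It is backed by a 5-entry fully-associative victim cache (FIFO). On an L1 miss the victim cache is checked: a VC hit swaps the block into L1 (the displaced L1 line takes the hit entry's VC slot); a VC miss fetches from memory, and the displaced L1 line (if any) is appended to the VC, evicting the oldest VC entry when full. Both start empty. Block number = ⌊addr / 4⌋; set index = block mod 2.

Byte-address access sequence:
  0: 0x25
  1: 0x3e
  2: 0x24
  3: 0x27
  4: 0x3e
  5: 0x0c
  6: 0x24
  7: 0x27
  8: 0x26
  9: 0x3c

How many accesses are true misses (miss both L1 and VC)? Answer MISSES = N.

  [0] addr=0x25 blk=9 s=1: MISS | VC []
  [1] addr=0x3e blk=15 s=1: MISS | VC [9]
  [2] addr=0x24 blk=9 s=1: VC-HIT | VC [15]
  [3] addr=0x27 blk=9 s=1: L1-HIT | VC [15]
  [4] addr=0x3e blk=15 s=1: VC-HIT | VC [9]
  [5] addr=0xc blk=3 s=1: MISS | VC [9, 15]
  [6] addr=0x24 blk=9 s=1: VC-HIT | VC [3, 15]
  [7] addr=0x27 blk=9 s=1: L1-HIT | VC [3, 15]
  [8] addr=0x26 blk=9 s=1: L1-HIT | VC [3, 15]
  [9] addr=0x3c blk=15 s=1: VC-HIT | VC [3, 9]

MISSES = 3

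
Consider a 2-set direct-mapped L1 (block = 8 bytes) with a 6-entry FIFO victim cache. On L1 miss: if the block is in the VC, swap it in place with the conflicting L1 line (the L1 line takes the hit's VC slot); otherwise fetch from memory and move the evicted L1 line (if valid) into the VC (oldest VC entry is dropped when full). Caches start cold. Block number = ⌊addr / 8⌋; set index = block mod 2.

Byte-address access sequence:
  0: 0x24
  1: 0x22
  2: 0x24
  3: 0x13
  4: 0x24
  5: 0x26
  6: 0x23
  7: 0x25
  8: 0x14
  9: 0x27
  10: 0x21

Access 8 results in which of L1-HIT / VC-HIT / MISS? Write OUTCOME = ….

OUTCOME = VC-HIT

0: 0x24 (blk 4, set 0) → MISS  vc=[]
1: 0x22 (blk 4, set 0) → L1-HIT  vc=[]
2: 0x24 (blk 4, set 0) → L1-HIT  vc=[]
3: 0x13 (blk 2, set 0) → MISS  vc=[4]
4: 0x24 (blk 4, set 0) → VC-HIT  vc=[2]
5: 0x26 (blk 4, set 0) → L1-HIT  vc=[2]
6: 0x23 (blk 4, set 0) → L1-HIT  vc=[2]
7: 0x25 (blk 4, set 0) → L1-HIT  vc=[2]
8: 0x14 (blk 2, set 0) → VC-HIT  vc=[4]
9: 0x27 (blk 4, set 0) → VC-HIT  vc=[2]
10: 0x21 (blk 4, set 0) → L1-HIT  vc=[2]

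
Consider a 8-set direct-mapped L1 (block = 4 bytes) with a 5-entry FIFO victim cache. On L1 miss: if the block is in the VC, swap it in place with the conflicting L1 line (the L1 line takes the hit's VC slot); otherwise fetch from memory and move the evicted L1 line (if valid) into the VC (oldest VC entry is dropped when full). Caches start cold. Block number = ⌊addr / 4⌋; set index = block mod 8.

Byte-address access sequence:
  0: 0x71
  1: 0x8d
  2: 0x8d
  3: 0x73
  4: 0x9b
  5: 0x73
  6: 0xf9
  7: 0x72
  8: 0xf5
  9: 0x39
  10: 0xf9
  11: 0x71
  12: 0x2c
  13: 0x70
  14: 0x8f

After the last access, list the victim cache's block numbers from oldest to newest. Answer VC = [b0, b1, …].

0: 0x71 (blk 28, set 4) → MISS  vc=[]
1: 0x8d (blk 35, set 3) → MISS  vc=[]
2: 0x8d (blk 35, set 3) → L1-HIT  vc=[]
3: 0x73 (blk 28, set 4) → L1-HIT  vc=[]
4: 0x9b (blk 38, set 6) → MISS  vc=[]
5: 0x73 (blk 28, set 4) → L1-HIT  vc=[]
6: 0xf9 (blk 62, set 6) → MISS  vc=[38]
7: 0x72 (blk 28, set 4) → L1-HIT  vc=[38]
8: 0xf5 (blk 61, set 5) → MISS  vc=[38]
9: 0x39 (blk 14, set 6) → MISS  vc=[38, 62]
10: 0xf9 (blk 62, set 6) → VC-HIT  vc=[38, 14]
11: 0x71 (blk 28, set 4) → L1-HIT  vc=[38, 14]
12: 0x2c (blk 11, set 3) → MISS  vc=[38, 14, 35]
13: 0x70 (blk 28, set 4) → L1-HIT  vc=[38, 14, 35]
14: 0x8f (blk 35, set 3) → VC-HIT  vc=[38, 14, 11]

VC = [38, 14, 11]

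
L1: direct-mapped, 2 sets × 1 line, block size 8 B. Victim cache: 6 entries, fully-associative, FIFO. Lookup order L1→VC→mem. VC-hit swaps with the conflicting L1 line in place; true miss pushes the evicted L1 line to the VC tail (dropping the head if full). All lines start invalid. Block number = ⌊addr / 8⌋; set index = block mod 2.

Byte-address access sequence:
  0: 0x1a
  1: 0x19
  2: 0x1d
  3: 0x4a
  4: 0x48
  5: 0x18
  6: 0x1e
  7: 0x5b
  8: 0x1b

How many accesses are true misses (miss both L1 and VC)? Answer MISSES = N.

MISSES = 3

  [0] addr=0x1a blk=3 s=1: MISS | VC []
  [1] addr=0x19 blk=3 s=1: L1-HIT | VC []
  [2] addr=0x1d blk=3 s=1: L1-HIT | VC []
  [3] addr=0x4a blk=9 s=1: MISS | VC [3]
  [4] addr=0x48 blk=9 s=1: L1-HIT | VC [3]
  [5] addr=0x18 blk=3 s=1: VC-HIT | VC [9]
  [6] addr=0x1e blk=3 s=1: L1-HIT | VC [9]
  [7] addr=0x5b blk=11 s=1: MISS | VC [9, 3]
  [8] addr=0x1b blk=3 s=1: VC-HIT | VC [9, 11]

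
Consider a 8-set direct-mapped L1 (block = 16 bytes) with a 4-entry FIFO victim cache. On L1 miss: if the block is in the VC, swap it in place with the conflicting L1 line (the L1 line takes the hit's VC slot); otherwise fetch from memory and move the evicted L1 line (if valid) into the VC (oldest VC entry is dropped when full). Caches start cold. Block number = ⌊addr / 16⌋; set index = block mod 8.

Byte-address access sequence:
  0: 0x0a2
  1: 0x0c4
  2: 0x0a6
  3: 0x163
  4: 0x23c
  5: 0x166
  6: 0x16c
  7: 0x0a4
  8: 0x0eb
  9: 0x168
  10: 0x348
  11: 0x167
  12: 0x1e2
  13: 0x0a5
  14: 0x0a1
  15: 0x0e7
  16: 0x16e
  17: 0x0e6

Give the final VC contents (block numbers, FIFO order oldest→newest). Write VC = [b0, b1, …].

VC = [30, 12, 22]

#0 0xa2→b10/s2 MISS; vc=[]
#1 0xc4→b12/s4 MISS; vc=[]
#2 0xa6→b10/s2 L1-HIT; vc=[]
#3 0x163→b22/s6 MISS; vc=[]
#4 0x23c→b35/s3 MISS; vc=[]
#5 0x166→b22/s6 L1-HIT; vc=[]
#6 0x16c→b22/s6 L1-HIT; vc=[]
#7 0xa4→b10/s2 L1-HIT; vc=[]
#8 0xeb→b14/s6 MISS; vc=[22]
#9 0x168→b22/s6 VC-HIT; vc=[14]
#10 0x348→b52/s4 MISS; vc=[14,12]
#11 0x167→b22/s6 L1-HIT; vc=[14,12]
#12 0x1e2→b30/s6 MISS; vc=[14,12,22]
#13 0xa5→b10/s2 L1-HIT; vc=[14,12,22]
#14 0xa1→b10/s2 L1-HIT; vc=[14,12,22]
#15 0xe7→b14/s6 VC-HIT; vc=[30,12,22]
#16 0x16e→b22/s6 VC-HIT; vc=[30,12,14]
#17 0xe6→b14/s6 VC-HIT; vc=[30,12,22]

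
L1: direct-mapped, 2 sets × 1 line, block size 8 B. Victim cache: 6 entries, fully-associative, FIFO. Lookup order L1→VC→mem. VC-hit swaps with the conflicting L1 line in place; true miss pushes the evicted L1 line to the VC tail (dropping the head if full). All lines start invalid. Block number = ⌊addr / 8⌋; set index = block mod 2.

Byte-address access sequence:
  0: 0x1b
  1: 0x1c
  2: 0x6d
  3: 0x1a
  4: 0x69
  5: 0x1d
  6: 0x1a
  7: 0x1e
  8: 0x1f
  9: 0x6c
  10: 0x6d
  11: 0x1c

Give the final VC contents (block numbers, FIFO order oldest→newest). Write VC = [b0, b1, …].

VC = [13]

#0 0x1b→b3/s1 MISS; vc=[]
#1 0x1c→b3/s1 L1-HIT; vc=[]
#2 0x6d→b13/s1 MISS; vc=[3]
#3 0x1a→b3/s1 VC-HIT; vc=[13]
#4 0x69→b13/s1 VC-HIT; vc=[3]
#5 0x1d→b3/s1 VC-HIT; vc=[13]
#6 0x1a→b3/s1 L1-HIT; vc=[13]
#7 0x1e→b3/s1 L1-HIT; vc=[13]
#8 0x1f→b3/s1 L1-HIT; vc=[13]
#9 0x6c→b13/s1 VC-HIT; vc=[3]
#10 0x6d→b13/s1 L1-HIT; vc=[3]
#11 0x1c→b3/s1 VC-HIT; vc=[13]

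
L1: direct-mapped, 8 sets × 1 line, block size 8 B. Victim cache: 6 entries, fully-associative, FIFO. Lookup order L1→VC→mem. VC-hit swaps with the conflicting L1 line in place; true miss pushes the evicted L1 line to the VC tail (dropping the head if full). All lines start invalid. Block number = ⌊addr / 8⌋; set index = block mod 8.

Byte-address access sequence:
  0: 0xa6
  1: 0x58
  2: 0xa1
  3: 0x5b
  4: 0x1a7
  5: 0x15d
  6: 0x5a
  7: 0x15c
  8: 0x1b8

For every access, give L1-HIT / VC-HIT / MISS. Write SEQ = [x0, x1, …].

  [0] addr=0xa6 blk=20 s=4: MISS | VC []
  [1] addr=0x58 blk=11 s=3: MISS | VC []
  [2] addr=0xa1 blk=20 s=4: L1-HIT | VC []
  [3] addr=0x5b blk=11 s=3: L1-HIT | VC []
  [4] addr=0x1a7 blk=52 s=4: MISS | VC [20]
  [5] addr=0x15d blk=43 s=3: MISS | VC [20, 11]
  [6] addr=0x5a blk=11 s=3: VC-HIT | VC [20, 43]
  [7] addr=0x15c blk=43 s=3: VC-HIT | VC [20, 11]
  [8] addr=0x1b8 blk=55 s=7: MISS | VC [20, 11]

SEQ = [MISS, MISS, L1-HIT, L1-HIT, MISS, MISS, VC-HIT, VC-HIT, MISS]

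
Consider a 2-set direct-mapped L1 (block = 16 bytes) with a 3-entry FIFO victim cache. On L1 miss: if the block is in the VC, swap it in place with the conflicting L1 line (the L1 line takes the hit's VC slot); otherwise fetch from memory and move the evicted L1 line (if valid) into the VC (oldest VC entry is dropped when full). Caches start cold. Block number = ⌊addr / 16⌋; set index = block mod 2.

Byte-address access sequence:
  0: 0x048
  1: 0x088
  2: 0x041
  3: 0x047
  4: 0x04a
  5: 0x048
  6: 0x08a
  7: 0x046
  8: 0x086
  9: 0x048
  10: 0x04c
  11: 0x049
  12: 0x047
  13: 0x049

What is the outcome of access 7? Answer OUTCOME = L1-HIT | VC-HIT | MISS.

OUTCOME = VC-HIT

  [0] addr=0x48 blk=4 s=0: MISS | VC []
  [1] addr=0x88 blk=8 s=0: MISS | VC [4]
  [2] addr=0x41 blk=4 s=0: VC-HIT | VC [8]
  [3] addr=0x47 blk=4 s=0: L1-HIT | VC [8]
  [4] addr=0x4a blk=4 s=0: L1-HIT | VC [8]
  [5] addr=0x48 blk=4 s=0: L1-HIT | VC [8]
  [6] addr=0x8a blk=8 s=0: VC-HIT | VC [4]
  [7] addr=0x46 blk=4 s=0: VC-HIT | VC [8]
  [8] addr=0x86 blk=8 s=0: VC-HIT | VC [4]
  [9] addr=0x48 blk=4 s=0: VC-HIT | VC [8]
  [10] addr=0x4c blk=4 s=0: L1-HIT | VC [8]
  [11] addr=0x49 blk=4 s=0: L1-HIT | VC [8]
  [12] addr=0x47 blk=4 s=0: L1-HIT | VC [8]
  [13] addr=0x49 blk=4 s=0: L1-HIT | VC [8]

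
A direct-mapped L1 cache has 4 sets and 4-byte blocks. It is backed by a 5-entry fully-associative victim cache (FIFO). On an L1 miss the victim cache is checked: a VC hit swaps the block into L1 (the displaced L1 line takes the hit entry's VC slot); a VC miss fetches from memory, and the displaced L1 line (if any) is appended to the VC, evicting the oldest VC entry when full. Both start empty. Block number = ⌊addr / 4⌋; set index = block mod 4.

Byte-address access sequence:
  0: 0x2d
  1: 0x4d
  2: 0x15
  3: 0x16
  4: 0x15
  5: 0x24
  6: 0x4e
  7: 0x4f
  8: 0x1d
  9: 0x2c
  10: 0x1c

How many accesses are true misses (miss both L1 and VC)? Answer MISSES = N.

0: 0x2d (blk 11, set 3) → MISS  vc=[]
1: 0x4d (blk 19, set 3) → MISS  vc=[11]
2: 0x15 (blk 5, set 1) → MISS  vc=[11]
3: 0x16 (blk 5, set 1) → L1-HIT  vc=[11]
4: 0x15 (blk 5, set 1) → L1-HIT  vc=[11]
5: 0x24 (blk 9, set 1) → MISS  vc=[11, 5]
6: 0x4e (blk 19, set 3) → L1-HIT  vc=[11, 5]
7: 0x4f (blk 19, set 3) → L1-HIT  vc=[11, 5]
8: 0x1d (blk 7, set 3) → MISS  vc=[11, 5, 19]
9: 0x2c (blk 11, set 3) → VC-HIT  vc=[7, 5, 19]
10: 0x1c (blk 7, set 3) → VC-HIT  vc=[11, 5, 19]

MISSES = 5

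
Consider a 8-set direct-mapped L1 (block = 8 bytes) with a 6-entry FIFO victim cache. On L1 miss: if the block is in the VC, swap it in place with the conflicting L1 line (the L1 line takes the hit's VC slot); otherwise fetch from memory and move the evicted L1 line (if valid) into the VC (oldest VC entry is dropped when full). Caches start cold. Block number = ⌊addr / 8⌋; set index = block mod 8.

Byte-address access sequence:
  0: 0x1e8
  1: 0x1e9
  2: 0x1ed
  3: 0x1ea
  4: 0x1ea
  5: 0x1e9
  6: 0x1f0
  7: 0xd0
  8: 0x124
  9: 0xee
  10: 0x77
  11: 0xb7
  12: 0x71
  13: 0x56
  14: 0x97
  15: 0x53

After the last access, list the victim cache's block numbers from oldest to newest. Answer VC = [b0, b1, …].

VC = [61, 62, 22, 26, 18]

  [0] addr=0x1e8 blk=61 s=5: MISS | VC []
  [1] addr=0x1e9 blk=61 s=5: L1-HIT | VC []
  [2] addr=0x1ed blk=61 s=5: L1-HIT | VC []
  [3] addr=0x1ea blk=61 s=5: L1-HIT | VC []
  [4] addr=0x1ea blk=61 s=5: L1-HIT | VC []
  [5] addr=0x1e9 blk=61 s=5: L1-HIT | VC []
  [6] addr=0x1f0 blk=62 s=6: MISS | VC []
  [7] addr=0xd0 blk=26 s=2: MISS | VC []
  [8] addr=0x124 blk=36 s=4: MISS | VC []
  [9] addr=0xee blk=29 s=5: MISS | VC [61]
  [10] addr=0x77 blk=14 s=6: MISS | VC [61, 62]
  [11] addr=0xb7 blk=22 s=6: MISS | VC [61, 62, 14]
  [12] addr=0x71 blk=14 s=6: VC-HIT | VC [61, 62, 22]
  [13] addr=0x56 blk=10 s=2: MISS | VC [61, 62, 22, 26]
  [14] addr=0x97 blk=18 s=2: MISS | VC [61, 62, 22, 26, 10]
  [15] addr=0x53 blk=10 s=2: VC-HIT | VC [61, 62, 22, 26, 18]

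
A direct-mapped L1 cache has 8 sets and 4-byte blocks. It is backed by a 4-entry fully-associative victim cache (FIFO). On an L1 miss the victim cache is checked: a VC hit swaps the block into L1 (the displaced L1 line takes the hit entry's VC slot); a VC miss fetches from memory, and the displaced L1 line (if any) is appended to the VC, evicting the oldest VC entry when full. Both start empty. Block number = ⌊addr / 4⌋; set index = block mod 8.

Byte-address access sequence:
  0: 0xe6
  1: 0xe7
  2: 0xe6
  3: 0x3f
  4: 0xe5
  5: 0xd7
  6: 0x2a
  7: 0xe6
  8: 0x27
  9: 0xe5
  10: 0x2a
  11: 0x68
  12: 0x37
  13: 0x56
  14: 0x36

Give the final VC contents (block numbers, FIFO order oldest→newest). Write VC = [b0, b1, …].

VC = [9, 10, 53, 21]

#0 0xe6→b57/s1 MISS; vc=[]
#1 0xe7→b57/s1 L1-HIT; vc=[]
#2 0xe6→b57/s1 L1-HIT; vc=[]
#3 0x3f→b15/s7 MISS; vc=[]
#4 0xe5→b57/s1 L1-HIT; vc=[]
#5 0xd7→b53/s5 MISS; vc=[]
#6 0x2a→b10/s2 MISS; vc=[]
#7 0xe6→b57/s1 L1-HIT; vc=[]
#8 0x27→b9/s1 MISS; vc=[57]
#9 0xe5→b57/s1 VC-HIT; vc=[9]
#10 0x2a→b10/s2 L1-HIT; vc=[9]
#11 0x68→b26/s2 MISS; vc=[9,10]
#12 0x37→b13/s5 MISS; vc=[9,10,53]
#13 0x56→b21/s5 MISS; vc=[9,10,53,13]
#14 0x36→b13/s5 VC-HIT; vc=[9,10,53,21]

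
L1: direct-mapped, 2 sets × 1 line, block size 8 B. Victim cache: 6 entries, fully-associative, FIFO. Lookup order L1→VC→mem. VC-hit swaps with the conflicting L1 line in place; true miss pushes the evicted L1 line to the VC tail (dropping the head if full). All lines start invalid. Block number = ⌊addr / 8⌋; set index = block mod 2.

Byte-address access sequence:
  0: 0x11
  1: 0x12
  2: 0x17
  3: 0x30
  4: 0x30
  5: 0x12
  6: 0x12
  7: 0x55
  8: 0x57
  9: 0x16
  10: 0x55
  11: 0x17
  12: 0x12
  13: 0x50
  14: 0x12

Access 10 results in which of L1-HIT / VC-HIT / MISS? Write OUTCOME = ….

OUTCOME = VC-HIT

0: 0x11 (blk 2, set 0) → MISS  vc=[]
1: 0x12 (blk 2, set 0) → L1-HIT  vc=[]
2: 0x17 (blk 2, set 0) → L1-HIT  vc=[]
3: 0x30 (blk 6, set 0) → MISS  vc=[2]
4: 0x30 (blk 6, set 0) → L1-HIT  vc=[2]
5: 0x12 (blk 2, set 0) → VC-HIT  vc=[6]
6: 0x12 (blk 2, set 0) → L1-HIT  vc=[6]
7: 0x55 (blk 10, set 0) → MISS  vc=[6, 2]
8: 0x57 (blk 10, set 0) → L1-HIT  vc=[6, 2]
9: 0x16 (blk 2, set 0) → VC-HIT  vc=[6, 10]
10: 0x55 (blk 10, set 0) → VC-HIT  vc=[6, 2]
11: 0x17 (blk 2, set 0) → VC-HIT  vc=[6, 10]
12: 0x12 (blk 2, set 0) → L1-HIT  vc=[6, 10]
13: 0x50 (blk 10, set 0) → VC-HIT  vc=[6, 2]
14: 0x12 (blk 2, set 0) → VC-HIT  vc=[6, 10]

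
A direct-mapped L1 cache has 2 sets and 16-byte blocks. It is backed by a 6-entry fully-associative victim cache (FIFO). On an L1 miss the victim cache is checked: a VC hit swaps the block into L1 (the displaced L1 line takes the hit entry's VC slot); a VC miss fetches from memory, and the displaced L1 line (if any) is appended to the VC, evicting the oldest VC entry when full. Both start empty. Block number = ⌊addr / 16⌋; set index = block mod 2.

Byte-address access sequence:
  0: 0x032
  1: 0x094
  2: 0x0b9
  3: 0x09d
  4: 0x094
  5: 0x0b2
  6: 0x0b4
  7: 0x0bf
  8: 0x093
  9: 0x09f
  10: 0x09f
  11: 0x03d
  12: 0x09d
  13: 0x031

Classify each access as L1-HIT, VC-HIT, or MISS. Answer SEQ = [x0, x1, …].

#0 0x32→b3/s1 MISS; vc=[]
#1 0x94→b9/s1 MISS; vc=[3]
#2 0xb9→b11/s1 MISS; vc=[3,9]
#3 0x9d→b9/s1 VC-HIT; vc=[3,11]
#4 0x94→b9/s1 L1-HIT; vc=[3,11]
#5 0xb2→b11/s1 VC-HIT; vc=[3,9]
#6 0xb4→b11/s1 L1-HIT; vc=[3,9]
#7 0xbf→b11/s1 L1-HIT; vc=[3,9]
#8 0x93→b9/s1 VC-HIT; vc=[3,11]
#9 0x9f→b9/s1 L1-HIT; vc=[3,11]
#10 0x9f→b9/s1 L1-HIT; vc=[3,11]
#11 0x3d→b3/s1 VC-HIT; vc=[9,11]
#12 0x9d→b9/s1 VC-HIT; vc=[3,11]
#13 0x31→b3/s1 VC-HIT; vc=[9,11]

SEQ = [MISS, MISS, MISS, VC-HIT, L1-HIT, VC-HIT, L1-HIT, L1-HIT, VC-HIT, L1-HIT, L1-HIT, VC-HIT, VC-HIT, VC-HIT]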